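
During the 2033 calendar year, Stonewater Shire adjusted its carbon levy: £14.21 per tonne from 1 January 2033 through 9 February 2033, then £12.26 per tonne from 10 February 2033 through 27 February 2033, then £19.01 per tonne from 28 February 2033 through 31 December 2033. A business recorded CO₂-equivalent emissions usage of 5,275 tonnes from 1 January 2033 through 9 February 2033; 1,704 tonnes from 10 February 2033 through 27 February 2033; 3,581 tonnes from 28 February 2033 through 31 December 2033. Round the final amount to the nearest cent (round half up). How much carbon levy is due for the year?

1 January – 9 February 2033: 5,275 tonnes at £14.21/tonne → £74,957.75
10 February – 27 February 2033: 1,704 tonnes at £12.26/tonne → £20,891.04
28 February – 31 December 2033: 3,581 tonnes at £19.01/tonne → £68,074.81

£163,923.60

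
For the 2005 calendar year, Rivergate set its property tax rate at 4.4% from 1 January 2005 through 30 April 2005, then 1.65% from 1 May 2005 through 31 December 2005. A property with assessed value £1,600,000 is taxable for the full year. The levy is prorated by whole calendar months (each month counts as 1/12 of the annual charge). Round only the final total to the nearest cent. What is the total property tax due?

1 January – 30 April 2005: 4 months at 4.4% → £1,600,000 × 4.4% × 4/12 = £23,466.6667
1 May – 31 December 2005: 8 months at 1.65% → £1,600,000 × 1.65% × 8/12 = £17,600.0000
Total = £41,066.6667

£41,066.67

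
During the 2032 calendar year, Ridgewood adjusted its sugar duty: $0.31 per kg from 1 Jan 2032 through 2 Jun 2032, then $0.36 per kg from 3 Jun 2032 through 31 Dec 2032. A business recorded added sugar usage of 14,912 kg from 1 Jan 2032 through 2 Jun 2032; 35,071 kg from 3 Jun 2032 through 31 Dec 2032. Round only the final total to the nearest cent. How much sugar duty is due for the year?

1 Jan – 2 Jun 2032: 14,912 kg at $0.31/kg → $4,622.72
3 Jun – 31 Dec 2032: 35,071 kg at $0.36/kg → $12,625.56

$17,248.28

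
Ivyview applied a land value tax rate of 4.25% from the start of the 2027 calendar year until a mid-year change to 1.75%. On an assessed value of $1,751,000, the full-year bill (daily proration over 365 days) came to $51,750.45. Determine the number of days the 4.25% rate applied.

176 days

Let d = days at the first rate; then 365 − d days at the second rate.
$1,751,000 × [4.25%·d + 1.75%·(365−d)] / 365 = $51,750.45
Solving gives d = 176, so the new rate took effect on June 26, 2027.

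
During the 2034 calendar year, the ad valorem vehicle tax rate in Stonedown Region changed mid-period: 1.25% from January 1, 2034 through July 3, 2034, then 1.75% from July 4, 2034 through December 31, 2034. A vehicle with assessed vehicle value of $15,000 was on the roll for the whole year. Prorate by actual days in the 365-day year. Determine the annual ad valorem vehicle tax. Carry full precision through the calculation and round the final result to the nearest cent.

$224.69

January 1 – July 3, 2034: 184 days at 1.25% → $15,000 × 1.25% × 184/365 = $94.5205
July 4 – December 31, 2034: 181 days at 1.75% → $15,000 × 1.75% × 181/365 = $130.1712
Total = $224.6918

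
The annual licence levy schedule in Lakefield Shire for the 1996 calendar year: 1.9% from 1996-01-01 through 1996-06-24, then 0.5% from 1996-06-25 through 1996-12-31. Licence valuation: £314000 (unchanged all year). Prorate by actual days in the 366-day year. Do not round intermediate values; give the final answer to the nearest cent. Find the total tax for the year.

£3683.92

1996-01-01 to 1996-06-24: 176 days at 1.9% → £314000 × 1.9% × 176/366 = £2868.8962
1996-06-25 to 1996-12-31: 190 days at 0.5% → £314000 × 0.5% × 190/366 = £815.0273
Total = £3683.9235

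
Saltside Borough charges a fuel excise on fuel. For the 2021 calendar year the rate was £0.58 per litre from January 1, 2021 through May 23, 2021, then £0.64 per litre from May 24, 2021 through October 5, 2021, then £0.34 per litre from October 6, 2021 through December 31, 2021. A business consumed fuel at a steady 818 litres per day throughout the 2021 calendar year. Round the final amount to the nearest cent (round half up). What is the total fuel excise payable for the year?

£162,716.56

January 1 – May 23, 2021: 143 days × 818 litres/day = 116,974 litres at £0.58/litre → £67,844.92
May 24 – October 5, 2021: 135 days × 818 litres/day = 110,430 litres at £0.64/litre → £70,675.20
October 6 – December 31, 2021: 87 days × 818 litres/day = 71,166 litres at £0.34/litre → £24,196.44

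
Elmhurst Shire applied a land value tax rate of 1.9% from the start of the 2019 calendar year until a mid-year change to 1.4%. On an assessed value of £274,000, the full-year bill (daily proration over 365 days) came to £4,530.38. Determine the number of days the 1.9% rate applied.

Let d = days at the first rate; then 365 − d days at the second rate.
£274,000 × [1.9%·d + 1.4%·(365−d)] / 365 = £4,530.38
Solving gives d = 185, so the new rate took effect on 5 Jul 2019.

185 days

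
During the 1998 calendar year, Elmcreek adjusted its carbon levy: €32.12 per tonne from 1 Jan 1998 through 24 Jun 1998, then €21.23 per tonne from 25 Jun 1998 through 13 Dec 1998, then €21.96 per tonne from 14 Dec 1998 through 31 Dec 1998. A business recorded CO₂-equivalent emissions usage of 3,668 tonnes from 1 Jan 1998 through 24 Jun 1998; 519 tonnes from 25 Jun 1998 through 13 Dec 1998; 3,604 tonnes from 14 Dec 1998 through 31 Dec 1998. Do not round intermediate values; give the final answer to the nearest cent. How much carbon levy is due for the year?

1 Jan – 24 Jun 1998: 3,668 tonnes at €32.12/tonne → €117,816.16
25 Jun – 13 Dec 1998: 519 tonnes at €21.23/tonne → €11,018.37
14 Dec – 31 Dec 1998: 3,604 tonnes at €21.96/tonne → €79,143.84

€207,978.37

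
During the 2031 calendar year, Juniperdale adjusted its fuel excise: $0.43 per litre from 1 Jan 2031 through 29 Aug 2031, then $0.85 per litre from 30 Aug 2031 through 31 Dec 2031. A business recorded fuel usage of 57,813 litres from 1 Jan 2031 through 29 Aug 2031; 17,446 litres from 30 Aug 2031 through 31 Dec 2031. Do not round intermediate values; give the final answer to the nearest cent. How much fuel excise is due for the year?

$39,688.69

1 Jan – 29 Aug 2031: 57,813 litres at $0.43/litre → $24,859.59
30 Aug – 31 Dec 2031: 17,446 litres at $0.85/litre → $14,829.10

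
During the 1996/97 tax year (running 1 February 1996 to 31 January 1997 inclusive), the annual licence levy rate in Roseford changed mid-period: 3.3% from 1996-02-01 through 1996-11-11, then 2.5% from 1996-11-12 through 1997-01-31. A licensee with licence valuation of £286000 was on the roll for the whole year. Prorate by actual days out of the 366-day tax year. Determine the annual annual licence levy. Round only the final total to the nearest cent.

£8931.64

1996-02-01 to 1996-11-11: 285 days at 3.3% → £286000 × 3.3% × 285/366 = £7349.2623
1996-11-12 to 1997-01-31: 81 days at 2.5% → £286000 × 2.5% × 81/366 = £1582.3770
Total = £8931.6393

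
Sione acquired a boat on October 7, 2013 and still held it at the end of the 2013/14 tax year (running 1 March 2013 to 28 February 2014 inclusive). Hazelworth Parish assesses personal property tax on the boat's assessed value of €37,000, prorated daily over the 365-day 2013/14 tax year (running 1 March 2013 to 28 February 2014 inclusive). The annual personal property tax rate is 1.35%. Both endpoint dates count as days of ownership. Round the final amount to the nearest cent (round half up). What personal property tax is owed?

Days held (October 7, 2013 – February 28, 2014): 145 out of 365
Tax = €37,000 × 1.35% × 145/365 = €198.4315

€198.43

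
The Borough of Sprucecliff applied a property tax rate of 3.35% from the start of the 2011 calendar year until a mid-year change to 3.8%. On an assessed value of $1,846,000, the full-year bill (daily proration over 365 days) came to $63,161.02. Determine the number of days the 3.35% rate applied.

307 days

Let d = days at the first rate; then 365 − d days at the second rate.
$1,846,000 × [3.35%·d + 3.8%·(365−d)] / 365 = $63,161.02
Solving gives d = 307, so the new rate took effect on 4 Nov 2011.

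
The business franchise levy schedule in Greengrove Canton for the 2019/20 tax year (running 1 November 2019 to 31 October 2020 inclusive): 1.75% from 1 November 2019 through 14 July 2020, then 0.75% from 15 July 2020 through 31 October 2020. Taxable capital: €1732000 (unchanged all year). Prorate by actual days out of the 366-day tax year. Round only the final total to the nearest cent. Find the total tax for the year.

1 November 2019 – 14 July 2020: 257 days at 1.75% → €1732000 × 1.75% × 257/366 = €21283.2514
15 July – 31 October 2020: 109 days at 0.75% → €1732000 × 0.75% × 109/366 = €3868.6066
Total = €25151.8579

€25151.86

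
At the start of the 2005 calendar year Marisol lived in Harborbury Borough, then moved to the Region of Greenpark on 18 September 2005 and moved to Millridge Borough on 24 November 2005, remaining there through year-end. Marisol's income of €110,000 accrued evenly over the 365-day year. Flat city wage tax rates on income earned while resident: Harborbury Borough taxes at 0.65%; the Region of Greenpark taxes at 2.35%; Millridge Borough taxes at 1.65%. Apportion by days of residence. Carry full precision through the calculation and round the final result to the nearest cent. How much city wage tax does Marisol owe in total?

€1,172.78

Harborbury Borough, 1 January – 17 September 2005: 260 days → €110,000 × 0.65% × 260/365 = €509.3151
The Region of Greenpark, 18 September – 23 November 2005: 67 days → €110,000 × 2.35% × 67/365 = €474.5068
Millridge Borough, 24 November – 31 December 2005: 38 days → €110,000 × 1.65% × 38/365 = €188.9589
Total = €1,172.7808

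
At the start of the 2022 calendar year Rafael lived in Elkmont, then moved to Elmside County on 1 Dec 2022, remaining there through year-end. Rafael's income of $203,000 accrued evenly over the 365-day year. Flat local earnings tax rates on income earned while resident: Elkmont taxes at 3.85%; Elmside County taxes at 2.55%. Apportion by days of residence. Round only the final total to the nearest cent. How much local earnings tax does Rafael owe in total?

$7,591.37

Elkmont, 1 Jan – 30 Nov 2022: 334 days → $203,000 × 3.85% × 334/365 = $7,151.7178
Elmside County, 1 Dec – 31 Dec 2022: 31 days → $203,000 × 2.55% × 31/365 = $439.6479
Total = $7,591.3658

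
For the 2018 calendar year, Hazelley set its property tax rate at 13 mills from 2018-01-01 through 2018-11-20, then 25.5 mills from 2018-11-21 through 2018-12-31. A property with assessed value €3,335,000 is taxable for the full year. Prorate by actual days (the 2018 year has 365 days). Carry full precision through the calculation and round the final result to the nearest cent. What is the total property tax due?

2018-01-01 to 2018-11-20: 324 days at 13 mills → €3,335,000 × 1.3% × 324/365 = €38,484.9863
2018-11-21 to 2018-12-31: 41 days at 25.5 mills → €3,335,000 × 2.55% × 41/365 = €9,552.7192
Total = €48,037.7055

€48,037.71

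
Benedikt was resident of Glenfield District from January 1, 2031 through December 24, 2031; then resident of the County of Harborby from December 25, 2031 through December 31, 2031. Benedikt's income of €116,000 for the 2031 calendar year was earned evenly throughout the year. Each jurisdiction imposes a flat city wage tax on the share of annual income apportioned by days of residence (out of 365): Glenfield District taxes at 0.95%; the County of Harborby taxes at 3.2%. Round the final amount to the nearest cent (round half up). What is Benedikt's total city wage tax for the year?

Glenfield District, January 1 – December 24, 2031: 358 days → €116,000 × 0.95% × 358/365 = €1,080.8658
The County of Harborby, December 25 – December 31, 2031: 7 days → €116,000 × 3.2% × 7/365 = €71.1890
Total = €1,152.0548

€1,152.05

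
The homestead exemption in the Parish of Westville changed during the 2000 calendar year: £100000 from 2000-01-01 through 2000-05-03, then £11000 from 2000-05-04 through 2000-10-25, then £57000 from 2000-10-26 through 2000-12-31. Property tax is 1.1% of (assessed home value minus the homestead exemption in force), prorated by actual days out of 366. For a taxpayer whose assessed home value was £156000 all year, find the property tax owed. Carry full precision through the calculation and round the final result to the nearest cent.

2000-01-01 to 2000-05-03: 124 days, exemption £100000 → (£156000 − £100000) × 1.1% × 124/366 = £208.6995
2000-05-04 to 2000-10-25: 175 days, exemption £11000 → (£156000 − £11000) × 1.1% × 175/366 = £762.6366
2000-10-26 to 2000-12-31: 67 days, exemption £57000 → (£156000 − £57000) × 1.1% × 67/366 = £199.3525
Total = £1170.6885

£1170.69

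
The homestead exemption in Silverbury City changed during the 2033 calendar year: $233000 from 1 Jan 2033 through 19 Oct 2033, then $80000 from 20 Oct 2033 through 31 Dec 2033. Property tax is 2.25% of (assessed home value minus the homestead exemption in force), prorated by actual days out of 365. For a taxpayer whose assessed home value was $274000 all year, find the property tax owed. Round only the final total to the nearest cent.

$1611.00

1 Jan – 19 Oct 2033: 292 days, exemption $233000 → ($274000 − $233000) × 2.25% × 292/365 = $738.0000
20 Oct – 31 Dec 2033: 73 days, exemption $80000 → ($274000 − $80000) × 2.25% × 73/365 = $873.0000
Total = $1611.0000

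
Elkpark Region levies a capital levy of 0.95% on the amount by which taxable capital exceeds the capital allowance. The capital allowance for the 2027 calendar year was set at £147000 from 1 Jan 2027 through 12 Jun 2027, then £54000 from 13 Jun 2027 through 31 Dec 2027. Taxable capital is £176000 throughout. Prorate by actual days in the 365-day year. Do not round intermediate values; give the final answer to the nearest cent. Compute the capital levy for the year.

£764.45

1 Jan – 12 Jun 2027: 163 days, exemption £147000 → (£176000 − £147000) × 0.95% × 163/365 = £123.0315
13 Jun – 31 Dec 2027: 202 days, exemption £54000 → (£176000 − £54000) × 0.95% × 202/365 = £641.4192
Total = £764.4507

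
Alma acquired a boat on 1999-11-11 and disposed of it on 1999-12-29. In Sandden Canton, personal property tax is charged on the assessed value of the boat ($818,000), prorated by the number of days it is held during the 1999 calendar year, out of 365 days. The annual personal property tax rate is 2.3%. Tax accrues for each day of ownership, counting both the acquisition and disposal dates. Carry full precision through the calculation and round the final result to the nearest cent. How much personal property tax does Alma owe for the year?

Days held (1999-11-11 to 1999-12-29): 49 out of 365
Tax = $818,000 × 2.3% × 49/365 = $2,525.7151

$2,525.72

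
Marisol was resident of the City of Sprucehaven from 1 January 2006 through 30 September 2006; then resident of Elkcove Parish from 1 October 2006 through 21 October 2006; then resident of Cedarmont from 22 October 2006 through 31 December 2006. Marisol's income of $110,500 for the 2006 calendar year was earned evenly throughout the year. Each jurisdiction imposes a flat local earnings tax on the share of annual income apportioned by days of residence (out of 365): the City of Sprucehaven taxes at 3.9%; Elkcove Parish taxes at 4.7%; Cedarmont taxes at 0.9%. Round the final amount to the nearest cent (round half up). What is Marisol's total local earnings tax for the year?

$3,715.52

The City of Sprucehaven, 1 January – 30 September 2006: 273 days → $110,500 × 3.9% × 273/365 = $3,223.2699
Elkcove Parish, 1 October – 21 October 2006: 21 days → $110,500 × 4.7% × 21/365 = $298.8041
Cedarmont, 22 October – 31 December 2006: 71 days → $110,500 × 0.9% × 71/365 = $193.4507
Total = $3,715.5247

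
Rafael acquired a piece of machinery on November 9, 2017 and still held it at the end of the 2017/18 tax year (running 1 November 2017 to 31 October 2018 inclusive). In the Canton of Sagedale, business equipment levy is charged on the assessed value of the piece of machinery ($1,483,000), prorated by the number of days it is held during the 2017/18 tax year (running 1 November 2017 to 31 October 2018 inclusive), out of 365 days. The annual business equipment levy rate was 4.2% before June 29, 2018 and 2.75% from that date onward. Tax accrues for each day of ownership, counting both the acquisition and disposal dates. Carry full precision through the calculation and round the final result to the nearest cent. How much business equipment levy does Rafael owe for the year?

$53,556.62

November 9, 2017 – June 28, 2018: 232 days at 4.2% → $1,483,000 × 4.2% × 232/365 = $39,590.0055
June 29 – October 31, 2018: 125 days at 2.75% → $1,483,000 × 2.75% × 125/365 = $13,966.6096
Total = $53,556.6151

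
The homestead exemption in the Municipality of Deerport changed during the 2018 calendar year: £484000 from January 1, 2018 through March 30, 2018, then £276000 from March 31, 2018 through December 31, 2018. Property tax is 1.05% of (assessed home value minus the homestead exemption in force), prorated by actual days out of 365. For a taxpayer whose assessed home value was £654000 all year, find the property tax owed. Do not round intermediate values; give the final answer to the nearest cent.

£3436.46

January 1 – March 30, 2018: 89 days, exemption £484000 → (£654000 − £484000) × 1.05% × 89/365 = £435.2466
March 31 – December 31, 2018: 276 days, exemption £276000 → (£654000 − £276000) × 1.05% × 276/365 = £3001.2164
Total = £3436.4630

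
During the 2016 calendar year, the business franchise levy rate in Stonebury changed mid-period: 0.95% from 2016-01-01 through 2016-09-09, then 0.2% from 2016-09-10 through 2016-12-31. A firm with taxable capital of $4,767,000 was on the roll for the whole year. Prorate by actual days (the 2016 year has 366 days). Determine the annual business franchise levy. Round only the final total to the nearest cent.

2016-01-01 to 2016-09-09: 253 days at 0.95% → $4,767,000 × 0.95% × 253/366 = $31,304.6025
2016-09-10 to 2016-12-31: 113 days at 0.2% → $4,767,000 × 0.2% × 113/366 = $2,943.5574
Total = $34,248.1598

$34,248.16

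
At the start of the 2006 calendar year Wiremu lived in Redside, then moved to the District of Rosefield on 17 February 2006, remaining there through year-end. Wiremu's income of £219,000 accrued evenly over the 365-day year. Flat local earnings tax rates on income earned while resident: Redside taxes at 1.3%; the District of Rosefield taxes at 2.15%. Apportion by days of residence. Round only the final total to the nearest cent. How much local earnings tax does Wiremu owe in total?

Redside, 1 January – 16 February 2006: 47 days → £219,000 × 1.3% × 47/365 = £366.6000
The District of Rosefield, 17 February – 31 December 2006: 318 days → £219,000 × 2.15% × 318/365 = £4,102.2000
Total = £4,468.8000

£4,468.80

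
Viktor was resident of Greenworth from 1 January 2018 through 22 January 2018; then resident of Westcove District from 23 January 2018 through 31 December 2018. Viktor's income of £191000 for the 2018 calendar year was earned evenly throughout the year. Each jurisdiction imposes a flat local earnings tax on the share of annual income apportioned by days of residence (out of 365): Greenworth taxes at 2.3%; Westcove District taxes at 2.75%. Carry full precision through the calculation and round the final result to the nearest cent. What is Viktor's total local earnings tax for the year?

£5200.69

Greenworth, 1 January – 22 January 2018: 22 days → £191000 × 2.3% × 22/365 = £264.7836
Westcove District, 23 January – 31 December 2018: 343 days → £191000 × 2.75% × 343/365 = £4935.9110
Total = £5200.6945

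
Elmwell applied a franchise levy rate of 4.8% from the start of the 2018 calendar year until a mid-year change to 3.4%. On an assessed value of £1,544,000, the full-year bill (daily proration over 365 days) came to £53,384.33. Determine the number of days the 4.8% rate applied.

Let d = days at the first rate; then 365 − d days at the second rate.
£1,544,000 × [4.8%·d + 3.4%·(365−d)] / 365 = £53,384.33
Solving gives d = 15, so the new rate took effect on 16 Jan 2018.

15 days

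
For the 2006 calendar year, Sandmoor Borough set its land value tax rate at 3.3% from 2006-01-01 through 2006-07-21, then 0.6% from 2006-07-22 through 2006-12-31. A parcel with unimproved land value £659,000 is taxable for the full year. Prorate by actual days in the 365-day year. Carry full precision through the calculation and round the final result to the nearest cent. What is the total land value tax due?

£13,801.08

2006-01-01 to 2006-07-21: 202 days at 3.3% → £659,000 × 3.3% × 202/365 = £12,035.3260
2006-07-22 to 2006-12-31: 163 days at 0.6% → £659,000 × 0.6% × 163/365 = £1,765.7589
Total = £13,801.0849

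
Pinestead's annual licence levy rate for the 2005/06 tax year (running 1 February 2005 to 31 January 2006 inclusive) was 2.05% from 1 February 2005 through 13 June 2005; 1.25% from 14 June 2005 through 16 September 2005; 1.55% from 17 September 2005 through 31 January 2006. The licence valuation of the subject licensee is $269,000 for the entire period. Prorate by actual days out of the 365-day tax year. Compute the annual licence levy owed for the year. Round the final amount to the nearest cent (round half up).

$4,449.55

1 February – 13 June 2005: 133 days at 2.05% → $269,000 × 2.05% × 133/365 = $2,009.3932
14 June – 16 September 2005: 95 days at 1.25% → $269,000 × 1.25% × 95/365 = $875.1712
17 September 2005 – 31 January 2006: 137 days at 1.55% → $269,000 × 1.55% × 137/365 = $1,564.9904
Total = $4,449.5548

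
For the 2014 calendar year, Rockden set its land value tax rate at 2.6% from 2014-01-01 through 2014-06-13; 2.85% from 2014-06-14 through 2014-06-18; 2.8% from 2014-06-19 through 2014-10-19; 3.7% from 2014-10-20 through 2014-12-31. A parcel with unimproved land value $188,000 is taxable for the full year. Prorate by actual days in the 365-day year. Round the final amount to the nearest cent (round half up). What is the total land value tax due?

$5,434.75

2014-01-01 to 2014-06-13: 164 days at 2.6% → $188,000 × 2.6% × 164/365 = $2,196.2521
2014-06-14 to 2014-06-18: 5 days at 2.85% → $188,000 × 2.85% × 5/365 = $73.3973
2014-06-19 to 2014-10-19: 123 days at 2.8% → $188,000 × 2.8% × 123/365 = $1,773.8959
2014-10-20 to 2014-12-31: 73 days at 3.7% → $188,000 × 3.7% × 73/365 = $1,391.2000
Total = $5,434.7452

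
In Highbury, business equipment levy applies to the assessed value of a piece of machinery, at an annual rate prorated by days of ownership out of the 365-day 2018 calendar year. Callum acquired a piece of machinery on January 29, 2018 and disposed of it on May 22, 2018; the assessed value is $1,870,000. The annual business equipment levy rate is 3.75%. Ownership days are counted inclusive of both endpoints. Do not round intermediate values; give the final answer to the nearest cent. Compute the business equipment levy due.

Days held (January 29 – May 22, 2018): 114 out of 365
Tax = $1,870,000 × 3.75% × 114/365 = $21,902.0548

$21,902.05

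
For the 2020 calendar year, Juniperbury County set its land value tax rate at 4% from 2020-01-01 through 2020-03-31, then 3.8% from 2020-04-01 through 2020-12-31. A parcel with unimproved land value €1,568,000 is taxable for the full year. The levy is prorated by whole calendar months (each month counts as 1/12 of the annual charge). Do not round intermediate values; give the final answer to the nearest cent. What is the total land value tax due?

2020-01-01 to 2020-03-31: 3 months at 4% → €1,568,000 × 4% × 3/12 = €15,680.0000
2020-04-01 to 2020-12-31: 9 months at 3.8% → €1,568,000 × 3.8% × 9/12 = €44,688.0000
Total = €60,368.0000

€60,368.00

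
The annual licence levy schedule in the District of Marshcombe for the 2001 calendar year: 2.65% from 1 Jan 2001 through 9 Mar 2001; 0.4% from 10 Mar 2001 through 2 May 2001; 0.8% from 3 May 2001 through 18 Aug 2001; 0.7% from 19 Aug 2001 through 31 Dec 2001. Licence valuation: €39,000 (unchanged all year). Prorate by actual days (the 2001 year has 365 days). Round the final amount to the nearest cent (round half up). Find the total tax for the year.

€408.91

1 Jan – 9 Mar 2001: 68 days at 2.65% → €39,000 × 2.65% × 68/365 = €192.5425
10 Mar – 2 May 2001: 54 days at 0.4% → €39,000 × 0.4% × 54/365 = €23.0795
3 May – 18 Aug 2001: 108 days at 0.8% → €39,000 × 0.8% × 108/365 = €92.3178
19 Aug – 31 Dec 2001: 135 days at 0.7% → €39,000 × 0.7% × 135/365 = €100.9726
Total = €408.9123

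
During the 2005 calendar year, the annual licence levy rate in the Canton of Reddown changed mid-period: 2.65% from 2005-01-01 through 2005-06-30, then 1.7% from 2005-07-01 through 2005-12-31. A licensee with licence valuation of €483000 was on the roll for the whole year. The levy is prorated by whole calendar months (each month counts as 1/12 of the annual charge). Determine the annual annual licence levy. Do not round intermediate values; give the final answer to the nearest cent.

2005-01-01 to 2005-06-30: 6 months at 2.65% → €483000 × 2.65% × 6/12 = €6399.7500
2005-07-01 to 2005-12-31: 6 months at 1.7% → €483000 × 1.7% × 6/12 = €4105.5000
Total = €10505.2500

€10505.25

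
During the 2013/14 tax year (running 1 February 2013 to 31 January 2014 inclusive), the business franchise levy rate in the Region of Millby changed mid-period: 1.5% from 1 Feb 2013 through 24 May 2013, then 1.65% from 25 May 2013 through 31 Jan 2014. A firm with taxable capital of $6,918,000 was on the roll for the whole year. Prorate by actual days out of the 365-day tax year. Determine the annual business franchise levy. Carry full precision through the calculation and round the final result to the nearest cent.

1 Feb – 24 May 2013: 113 days at 1.5% → $6,918,000 × 1.5% × 113/365 = $32,126.0548
25 May 2013 – 31 Jan 2014: 252 days at 1.65% → $6,918,000 × 1.65% × 252/365 = $78,808.3397
Total = $110,934.3945

$110,934.39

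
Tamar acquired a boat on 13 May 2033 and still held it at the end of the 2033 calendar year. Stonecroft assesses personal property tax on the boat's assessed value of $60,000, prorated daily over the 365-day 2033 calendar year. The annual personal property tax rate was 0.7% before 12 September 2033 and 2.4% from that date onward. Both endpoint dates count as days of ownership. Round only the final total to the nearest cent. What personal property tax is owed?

13 May – 11 September 2033: 122 days at 0.7% → $60,000 × 0.7% × 122/365 = $140.3836
12 September – 31 December 2033: 111 days at 2.4% → $60,000 × 2.4% × 111/365 = $437.9178
Total = $578.3014

$578.30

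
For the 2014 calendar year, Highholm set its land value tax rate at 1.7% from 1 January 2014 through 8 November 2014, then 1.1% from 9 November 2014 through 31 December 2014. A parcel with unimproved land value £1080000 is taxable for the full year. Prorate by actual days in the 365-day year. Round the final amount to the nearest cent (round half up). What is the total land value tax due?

£17419.07

1 January – 8 November 2014: 312 days at 1.7% → £1080000 × 1.7% × 312/365 = £15694.0274
9 November – 31 December 2014: 53 days at 1.1% → £1080000 × 1.1% × 53/365 = £1725.0411
Total = £17419.0685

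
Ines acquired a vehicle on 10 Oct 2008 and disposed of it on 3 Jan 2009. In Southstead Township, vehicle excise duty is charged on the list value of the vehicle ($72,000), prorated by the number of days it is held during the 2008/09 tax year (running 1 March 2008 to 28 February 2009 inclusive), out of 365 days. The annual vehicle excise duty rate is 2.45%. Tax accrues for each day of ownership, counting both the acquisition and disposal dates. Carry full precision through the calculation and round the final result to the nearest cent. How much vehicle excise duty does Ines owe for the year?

Days held (10 Oct 2008 – 3 Jan 2009): 86 out of 365
Tax = $72,000 × 2.45% × 86/365 = $415.6274

$415.63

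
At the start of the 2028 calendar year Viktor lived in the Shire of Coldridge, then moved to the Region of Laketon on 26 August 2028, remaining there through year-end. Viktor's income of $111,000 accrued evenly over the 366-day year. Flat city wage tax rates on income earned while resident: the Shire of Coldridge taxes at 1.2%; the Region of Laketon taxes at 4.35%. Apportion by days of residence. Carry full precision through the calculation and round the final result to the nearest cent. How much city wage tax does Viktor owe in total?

The Shire of Coldridge, 1 January – 25 August 2028: 238 days → $111,000 × 1.2% × 238/366 = $866.1639
The Region of Laketon, 26 August – 31 December 2028: 128 days → $111,000 × 4.35% × 128/366 = $1,688.6557
Total = $2,554.8197

$2,554.82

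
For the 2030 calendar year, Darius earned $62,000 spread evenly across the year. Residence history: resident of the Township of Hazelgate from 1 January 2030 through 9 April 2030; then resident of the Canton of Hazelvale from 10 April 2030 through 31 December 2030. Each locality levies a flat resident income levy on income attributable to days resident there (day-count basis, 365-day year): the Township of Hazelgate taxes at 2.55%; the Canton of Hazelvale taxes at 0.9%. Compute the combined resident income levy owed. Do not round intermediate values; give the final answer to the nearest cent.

$835.47

The Township of Hazelgate, 1 January – 9 April 2030: 99 days → $62,000 × 2.55% × 99/365 = $428.8192
The Canton of Hazelvale, 10 April – 31 December 2030: 266 days → $62,000 × 0.9% × 266/365 = $406.6521
Total = $835.4712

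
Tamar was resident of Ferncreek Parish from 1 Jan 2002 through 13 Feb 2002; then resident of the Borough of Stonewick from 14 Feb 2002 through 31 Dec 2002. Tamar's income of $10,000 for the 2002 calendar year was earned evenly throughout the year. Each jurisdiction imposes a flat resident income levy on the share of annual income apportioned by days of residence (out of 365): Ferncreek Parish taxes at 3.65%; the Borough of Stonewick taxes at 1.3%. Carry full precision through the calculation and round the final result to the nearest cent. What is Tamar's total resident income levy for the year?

Ferncreek Parish, 1 Jan – 13 Feb 2002: 44 days → $10,000 × 3.65% × 44/365 = $44.0000
The Borough of Stonewick, 14 Feb – 31 Dec 2002: 321 days → $10,000 × 1.3% × 321/365 = $114.3288
Total = $158.3288

$158.33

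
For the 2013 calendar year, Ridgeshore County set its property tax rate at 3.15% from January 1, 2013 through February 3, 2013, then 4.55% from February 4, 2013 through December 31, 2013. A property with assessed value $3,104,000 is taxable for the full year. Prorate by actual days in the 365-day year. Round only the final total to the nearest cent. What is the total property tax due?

$137,184.04

January 1 – February 3, 2013: 34 days at 3.15% → $3,104,000 × 3.15% × 34/365 = $9,107.9014
February 4 – December 31, 2013: 331 days at 4.55% → $3,104,000 × 4.55% × 331/365 = $128,076.1425
Total = $137,184.0438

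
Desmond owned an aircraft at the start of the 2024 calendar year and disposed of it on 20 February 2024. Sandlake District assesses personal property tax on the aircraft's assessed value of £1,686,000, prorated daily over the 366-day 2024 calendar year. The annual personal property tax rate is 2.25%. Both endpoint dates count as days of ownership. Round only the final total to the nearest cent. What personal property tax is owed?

£5,286.02

Days held (1 January – 20 February 2024): 51 out of 366
Tax = £1,686,000 × 2.25% × 51/366 = £5,286.0246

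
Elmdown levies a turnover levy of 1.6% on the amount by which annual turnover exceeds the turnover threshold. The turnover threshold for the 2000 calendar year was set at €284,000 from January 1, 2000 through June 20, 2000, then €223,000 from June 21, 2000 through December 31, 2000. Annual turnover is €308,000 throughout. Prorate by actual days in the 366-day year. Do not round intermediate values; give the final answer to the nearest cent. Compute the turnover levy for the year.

€901.33

January 1 – June 20, 2000: 172 days, exemption €284,000 → (€308,000 − €284,000) × 1.6% × 172/366 = €180.4590
June 21 – December 31, 2000: 194 days, exemption €223,000 → (€308,000 − €223,000) × 1.6% × 194/366 = €720.8743
Total = €901.3333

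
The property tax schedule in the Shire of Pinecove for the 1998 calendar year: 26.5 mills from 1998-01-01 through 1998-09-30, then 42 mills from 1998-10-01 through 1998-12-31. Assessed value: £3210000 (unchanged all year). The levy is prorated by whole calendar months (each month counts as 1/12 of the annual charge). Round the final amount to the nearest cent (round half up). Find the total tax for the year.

£97503.75

1998-01-01 to 1998-09-30: 9 months at 26.5 mills → £3210000 × 2.65% × 9/12 = £63798.7500
1998-10-01 to 1998-12-31: 3 months at 42 mills → £3210000 × 4.2% × 3/12 = £33705.0000
Total = £97503.7500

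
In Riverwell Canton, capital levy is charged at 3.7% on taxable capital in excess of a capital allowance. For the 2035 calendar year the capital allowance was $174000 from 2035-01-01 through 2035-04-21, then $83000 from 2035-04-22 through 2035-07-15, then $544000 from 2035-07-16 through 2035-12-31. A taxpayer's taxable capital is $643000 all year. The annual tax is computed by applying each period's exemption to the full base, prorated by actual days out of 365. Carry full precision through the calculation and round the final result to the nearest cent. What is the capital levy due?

$11798.44

2035-01-01 to 2035-04-21: 111 days, exemption $174000 → ($643000 − $174000) × 3.7% × 111/365 = $5277.2137
2035-04-22 to 2035-07-15: 85 days, exemption $83000 → ($643000 − $83000) × 3.7% × 85/365 = $4825.2055
2035-07-16 to 2035-12-31: 169 days, exemption $544000 → ($643000 − $544000) × 3.7% × 169/365 = $1696.0192
Total = $11798.4384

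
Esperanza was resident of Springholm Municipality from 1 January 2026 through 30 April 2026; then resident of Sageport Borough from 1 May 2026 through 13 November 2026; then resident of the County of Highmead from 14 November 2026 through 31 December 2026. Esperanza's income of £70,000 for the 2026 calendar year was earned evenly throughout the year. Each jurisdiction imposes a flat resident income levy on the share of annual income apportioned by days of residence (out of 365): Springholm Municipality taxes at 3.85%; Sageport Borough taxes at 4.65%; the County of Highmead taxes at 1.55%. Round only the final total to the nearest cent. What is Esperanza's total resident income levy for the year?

£2,785.52

Springholm Municipality, 1 January – 30 April 2026: 120 days → £70,000 × 3.85% × 120/365 = £886.0274
Sageport Borough, 1 May – 13 November 2026: 197 days → £70,000 × 4.65% × 197/365 = £1,756.8082
The County of Highmead, 14 November – 31 December 2026: 48 days → £70,000 × 1.55% × 48/365 = £142.6849
Total = £2,785.5205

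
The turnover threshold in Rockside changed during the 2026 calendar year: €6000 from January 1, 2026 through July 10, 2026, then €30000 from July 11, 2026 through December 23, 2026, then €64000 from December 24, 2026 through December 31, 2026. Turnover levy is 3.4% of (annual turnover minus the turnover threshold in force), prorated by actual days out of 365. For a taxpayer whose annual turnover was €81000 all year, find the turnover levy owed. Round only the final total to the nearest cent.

€2135.67

January 1 – July 10, 2026: 191 days, exemption €6000 → (€81000 − €6000) × 3.4% × 191/365 = €1334.3836
July 11 – December 23, 2026: 166 days, exemption €30000 → (€81000 − €30000) × 3.4% × 166/365 = €788.6137
December 24 – December 31, 2026: 8 days, exemption €64000 → (€81000 − €64000) × 3.4% × 8/365 = €12.6685
Total = €2135.6658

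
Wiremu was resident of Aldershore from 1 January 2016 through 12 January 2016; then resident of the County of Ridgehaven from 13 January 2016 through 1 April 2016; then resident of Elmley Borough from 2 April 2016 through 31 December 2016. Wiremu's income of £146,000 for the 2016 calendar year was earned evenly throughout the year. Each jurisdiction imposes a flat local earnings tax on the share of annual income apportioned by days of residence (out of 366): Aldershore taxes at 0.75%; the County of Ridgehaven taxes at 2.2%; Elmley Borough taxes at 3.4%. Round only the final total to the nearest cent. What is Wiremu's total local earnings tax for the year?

£4,454.20

Aldershore, 1 January – 12 January 2016: 12 days → £146,000 × 0.75% × 12/366 = £35.9016
The County of Ridgehaven, 13 January – 1 April 2016: 80 days → £146,000 × 2.2% × 80/366 = £702.0765
Elmley Borough, 2 April – 31 December 2016: 274 days → £146,000 × 3.4% × 274/366 = £3,716.2186
Total = £4,454.1967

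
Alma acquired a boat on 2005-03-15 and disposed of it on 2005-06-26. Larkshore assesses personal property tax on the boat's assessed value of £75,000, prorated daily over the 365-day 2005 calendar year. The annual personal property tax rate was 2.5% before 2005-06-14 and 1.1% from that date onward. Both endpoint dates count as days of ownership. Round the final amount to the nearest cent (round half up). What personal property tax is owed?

£496.85

2005-03-15 to 2005-06-13: 91 days at 2.5% → £75,000 × 2.5% × 91/365 = £467.4658
2005-06-14 to 2005-06-26: 13 days at 1.1% → £75,000 × 1.1% × 13/365 = £29.3836
Total = £496.8493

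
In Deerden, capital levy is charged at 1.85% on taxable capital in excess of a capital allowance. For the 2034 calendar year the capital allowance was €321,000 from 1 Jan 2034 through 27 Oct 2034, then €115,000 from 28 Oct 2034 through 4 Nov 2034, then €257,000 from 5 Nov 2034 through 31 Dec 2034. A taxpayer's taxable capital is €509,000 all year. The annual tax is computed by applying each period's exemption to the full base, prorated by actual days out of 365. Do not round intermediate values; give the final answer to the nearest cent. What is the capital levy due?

1 Jan – 27 Oct 2034: 300 days, exemption €321,000 → (€509,000 − €321,000) × 1.85% × 300/365 = €2,858.6301
28 Oct – 4 Nov 2034: 8 days, exemption €115,000 → (€509,000 − €115,000) × 1.85% × 8/365 = €159.7589
5 Nov – 31 Dec 2034: 57 days, exemption €257,000 → (€509,000 − €257,000) × 1.85% × 57/365 = €728.0384
Total = €3,746.4274

€3,746.43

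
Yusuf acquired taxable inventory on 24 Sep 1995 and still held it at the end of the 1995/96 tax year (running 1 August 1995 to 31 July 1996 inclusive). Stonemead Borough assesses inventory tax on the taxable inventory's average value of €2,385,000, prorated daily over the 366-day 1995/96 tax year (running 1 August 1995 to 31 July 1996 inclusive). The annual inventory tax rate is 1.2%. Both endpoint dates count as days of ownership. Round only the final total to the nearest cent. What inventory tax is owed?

€24,397.38

Days held (24 Sep 1995 – 31 Jul 1996): 312 out of 366
Tax = €2,385,000 × 1.2% × 312/366 = €24,397.3770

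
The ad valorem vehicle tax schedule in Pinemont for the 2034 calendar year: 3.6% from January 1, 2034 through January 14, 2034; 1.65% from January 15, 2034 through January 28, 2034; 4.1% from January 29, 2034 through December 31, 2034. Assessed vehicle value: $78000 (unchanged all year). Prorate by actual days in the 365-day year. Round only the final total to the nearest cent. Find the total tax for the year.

$3109.74

January 1 – January 14, 2034: 14 days at 3.6% → $78000 × 3.6% × 14/365 = $107.7041
January 15 – January 28, 2034: 14 days at 1.65% → $78000 × 1.65% × 14/365 = $49.3644
January 29 – December 31, 2034: 337 days at 4.1% → $78000 × 4.1% × 337/365 = $2952.6740
Total = $3109.7425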